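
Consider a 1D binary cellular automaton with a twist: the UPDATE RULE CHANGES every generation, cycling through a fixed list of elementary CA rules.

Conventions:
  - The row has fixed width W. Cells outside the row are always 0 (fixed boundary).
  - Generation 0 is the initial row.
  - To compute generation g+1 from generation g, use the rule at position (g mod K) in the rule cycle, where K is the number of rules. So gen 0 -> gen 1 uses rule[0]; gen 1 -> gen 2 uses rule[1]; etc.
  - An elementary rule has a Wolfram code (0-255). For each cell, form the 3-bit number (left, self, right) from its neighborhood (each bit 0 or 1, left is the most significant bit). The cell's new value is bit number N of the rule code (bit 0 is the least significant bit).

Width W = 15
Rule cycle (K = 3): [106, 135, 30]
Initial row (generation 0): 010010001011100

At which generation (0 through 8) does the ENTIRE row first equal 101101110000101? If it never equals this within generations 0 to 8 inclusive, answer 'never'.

Answer: 2

Derivation:
Gen 0: 010010001011100
Gen 1 (rule 106): 100100010110100
Gen 2 (rule 135): 101101110000101
Gen 3 (rule 30): 101001001001101
Gen 4 (rule 106): 010010010011110
Gen 5 (rule 135): 110110110101100
Gen 6 (rule 30): 100100100101010
Gen 7 (rule 106): 001001001010100
Gen 8 (rule 135): 111011011010101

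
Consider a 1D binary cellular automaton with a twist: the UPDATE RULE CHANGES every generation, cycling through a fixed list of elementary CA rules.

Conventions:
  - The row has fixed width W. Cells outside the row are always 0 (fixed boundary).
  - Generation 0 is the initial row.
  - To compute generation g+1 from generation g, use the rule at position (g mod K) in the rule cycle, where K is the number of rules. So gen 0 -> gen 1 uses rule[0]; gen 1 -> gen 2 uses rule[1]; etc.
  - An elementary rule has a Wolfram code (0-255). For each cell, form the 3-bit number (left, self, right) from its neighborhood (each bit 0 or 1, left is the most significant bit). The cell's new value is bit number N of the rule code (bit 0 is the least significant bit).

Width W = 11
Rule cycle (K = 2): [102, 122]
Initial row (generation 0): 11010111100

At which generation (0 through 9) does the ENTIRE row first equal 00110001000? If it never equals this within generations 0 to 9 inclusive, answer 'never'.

Answer: never

Derivation:
Gen 0: 11010111100
Gen 1 (rule 102): 01111000100
Gen 2 (rule 122): 11001101010
Gen 3 (rule 102): 01010111110
Gen 4 (rule 122): 10101100011
Gen 5 (rule 102): 11110100101
Gen 6 (rule 122): 10011011010
Gen 7 (rule 102): 10101101110
Gen 8 (rule 122): 01011111011
Gen 9 (rule 102): 11100001101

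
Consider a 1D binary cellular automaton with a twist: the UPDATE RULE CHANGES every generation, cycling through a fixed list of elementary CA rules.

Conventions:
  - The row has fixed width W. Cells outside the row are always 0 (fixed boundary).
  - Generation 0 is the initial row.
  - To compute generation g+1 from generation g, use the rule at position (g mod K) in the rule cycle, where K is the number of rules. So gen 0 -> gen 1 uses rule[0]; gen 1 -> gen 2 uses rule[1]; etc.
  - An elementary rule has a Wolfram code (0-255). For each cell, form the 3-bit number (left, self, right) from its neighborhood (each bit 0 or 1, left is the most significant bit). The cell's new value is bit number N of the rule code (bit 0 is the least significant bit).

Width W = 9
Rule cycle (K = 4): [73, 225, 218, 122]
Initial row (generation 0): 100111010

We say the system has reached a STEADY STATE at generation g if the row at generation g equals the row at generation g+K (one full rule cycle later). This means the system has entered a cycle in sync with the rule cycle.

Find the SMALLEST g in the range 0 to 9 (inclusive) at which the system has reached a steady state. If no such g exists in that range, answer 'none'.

Gen 0: 100111010
Gen 1 (rule 73): 000101000
Gen 2 (rule 225): 110010011
Gen 3 (rule 218): 111101111
Gen 4 (rule 122): 100111001
Gen 5 (rule 73): 000101000
Gen 6 (rule 225): 110010011
Gen 7 (rule 218): 111101111
Gen 8 (rule 122): 100111001
Gen 9 (rule 73): 000101000
Gen 10 (rule 225): 110010011
Gen 11 (rule 218): 111101111
Gen 12 (rule 122): 100111001
Gen 13 (rule 73): 000101000

Answer: 1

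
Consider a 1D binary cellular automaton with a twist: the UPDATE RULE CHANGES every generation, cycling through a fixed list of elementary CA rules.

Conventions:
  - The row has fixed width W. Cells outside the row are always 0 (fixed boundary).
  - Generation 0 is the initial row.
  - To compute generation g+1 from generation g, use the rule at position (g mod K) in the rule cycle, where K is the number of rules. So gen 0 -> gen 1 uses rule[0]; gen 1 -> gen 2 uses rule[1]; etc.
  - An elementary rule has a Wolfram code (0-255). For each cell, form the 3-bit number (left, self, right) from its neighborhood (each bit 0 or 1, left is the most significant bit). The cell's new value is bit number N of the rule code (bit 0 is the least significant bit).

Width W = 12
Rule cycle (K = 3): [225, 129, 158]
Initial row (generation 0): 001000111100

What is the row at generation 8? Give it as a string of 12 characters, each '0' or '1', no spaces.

Answer: 000011111110

Derivation:
Gen 0: 001000111100
Gen 1 (rule 225): 100010011101
Gen 2 (rule 129): 001000001000
Gen 3 (rule 158): 011100011100
Gen 4 (rule 225): 001101001101
Gen 5 (rule 129): 100000000000
Gen 6 (rule 158): 110000000000
Gen 7 (rule 225): 010111111111
Gen 8 (rule 129): 000011111110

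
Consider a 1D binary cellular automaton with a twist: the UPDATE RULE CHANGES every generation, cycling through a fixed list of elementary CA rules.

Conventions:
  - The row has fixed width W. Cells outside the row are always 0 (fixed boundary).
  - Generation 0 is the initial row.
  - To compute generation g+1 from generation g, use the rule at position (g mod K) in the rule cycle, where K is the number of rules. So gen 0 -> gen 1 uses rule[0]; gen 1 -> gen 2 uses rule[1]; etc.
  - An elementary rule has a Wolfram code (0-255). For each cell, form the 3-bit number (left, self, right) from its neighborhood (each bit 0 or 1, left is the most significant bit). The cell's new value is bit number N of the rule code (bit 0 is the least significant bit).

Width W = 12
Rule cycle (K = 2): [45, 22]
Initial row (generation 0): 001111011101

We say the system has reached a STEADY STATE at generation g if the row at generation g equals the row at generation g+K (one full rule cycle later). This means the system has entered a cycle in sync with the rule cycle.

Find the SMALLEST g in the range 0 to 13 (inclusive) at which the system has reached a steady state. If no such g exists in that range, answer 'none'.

Answer: 11

Derivation:
Gen 0: 001111011101
Gen 1 (rule 45): 101000110011
Gen 2 (rule 22): 101101001100
Gen 3 (rule 45): 111011001001
Gen 4 (rule 22): 000000111111
Gen 5 (rule 45): 111110100000
Gen 6 (rule 22): 000000110000
Gen 7 (rule 45): 111110100111
Gen 8 (rule 22): 000000111000
Gen 9 (rule 45): 111110100011
Gen 10 (rule 22): 000000110100
Gen 11 (rule 45): 111110101101
Gen 12 (rule 22): 000000100001
Gen 13 (rule 45): 111110101101
Gen 14 (rule 22): 000000100001
Gen 15 (rule 45): 111110101101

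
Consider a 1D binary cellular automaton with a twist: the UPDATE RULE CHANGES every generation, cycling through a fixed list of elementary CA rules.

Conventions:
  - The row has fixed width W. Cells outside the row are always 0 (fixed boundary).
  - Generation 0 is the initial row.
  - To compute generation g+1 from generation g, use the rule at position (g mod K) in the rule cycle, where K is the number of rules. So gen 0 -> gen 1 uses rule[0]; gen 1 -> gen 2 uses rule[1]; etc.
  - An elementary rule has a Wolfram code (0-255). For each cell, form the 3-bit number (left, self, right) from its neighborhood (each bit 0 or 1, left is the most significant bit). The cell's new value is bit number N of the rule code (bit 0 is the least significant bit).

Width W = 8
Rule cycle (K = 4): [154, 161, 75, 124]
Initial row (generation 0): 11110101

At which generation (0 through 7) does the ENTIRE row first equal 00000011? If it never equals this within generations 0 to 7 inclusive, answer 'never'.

Answer: 6

Derivation:
Gen 0: 11110101
Gen 1 (rule 154): 11100000
Gen 2 (rule 161): 01001111
Gen 3 (rule 75): 10011001
Gen 4 (rule 124): 11011101
Gen 5 (rule 154): 10011000
Gen 6 (rule 161): 00000011
Gen 7 (rule 75): 11111111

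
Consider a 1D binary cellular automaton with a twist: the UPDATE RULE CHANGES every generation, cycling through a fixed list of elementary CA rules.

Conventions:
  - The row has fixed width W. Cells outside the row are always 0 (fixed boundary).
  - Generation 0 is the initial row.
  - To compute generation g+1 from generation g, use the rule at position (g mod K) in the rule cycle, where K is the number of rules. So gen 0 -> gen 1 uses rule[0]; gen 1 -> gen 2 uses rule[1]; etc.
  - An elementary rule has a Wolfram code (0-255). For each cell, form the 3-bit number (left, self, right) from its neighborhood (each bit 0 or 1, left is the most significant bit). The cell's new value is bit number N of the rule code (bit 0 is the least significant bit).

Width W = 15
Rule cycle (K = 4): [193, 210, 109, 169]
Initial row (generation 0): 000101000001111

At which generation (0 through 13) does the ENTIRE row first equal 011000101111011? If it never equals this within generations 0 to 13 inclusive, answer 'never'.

Answer: 2

Derivation:
Gen 0: 000101000001111
Gen 1 (rule 193): 110000011100111
Gen 2 (rule 210): 011000101111011
Gen 3 (rule 109): 011010111001111
Gen 4 (rule 169): 010101110001110
Gen 5 (rule 193): 000000110100110
Gen 6 (rule 210): 000001010011011
Gen 7 (rule 109): 111101110011111
Gen 8 (rule 169): 111011100011110
Gen 9 (rule 193): 011001101001110
Gen 10 (rule 210): 101110100110111
Gen 11 (rule 109): 111011100111101
Gen 12 (rule 169): 110111000111010
Gen 13 (rule 193): 010011010011000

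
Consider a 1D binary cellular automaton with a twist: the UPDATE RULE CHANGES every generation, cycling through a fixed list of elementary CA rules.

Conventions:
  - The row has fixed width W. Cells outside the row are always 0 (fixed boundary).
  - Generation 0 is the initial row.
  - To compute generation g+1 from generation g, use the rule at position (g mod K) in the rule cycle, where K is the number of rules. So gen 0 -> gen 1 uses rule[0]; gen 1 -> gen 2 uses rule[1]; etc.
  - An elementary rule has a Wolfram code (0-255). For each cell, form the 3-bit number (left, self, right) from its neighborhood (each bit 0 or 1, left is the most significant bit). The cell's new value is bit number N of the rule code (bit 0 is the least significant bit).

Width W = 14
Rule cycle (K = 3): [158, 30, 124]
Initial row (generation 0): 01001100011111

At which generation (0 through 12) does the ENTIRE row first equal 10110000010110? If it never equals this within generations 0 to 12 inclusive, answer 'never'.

Gen 0: 01001100011111
Gen 1 (rule 158): 11111010111110
Gen 2 (rule 30): 10000010100001
Gen 3 (rule 124): 11000011110001
Gen 4 (rule 158): 10100111101011
Gen 5 (rule 30): 10111100001010
Gen 6 (rule 124): 11100110001111
Gen 7 (rule 158): 11011101011110
Gen 8 (rule 30): 10010001010001
Gen 9 (rule 124): 11011001111001
Gen 10 (rule 158): 10010111110111
Gen 11 (rule 30): 11110100000100
Gen 12 (rule 124): 10011110000110

Answer: never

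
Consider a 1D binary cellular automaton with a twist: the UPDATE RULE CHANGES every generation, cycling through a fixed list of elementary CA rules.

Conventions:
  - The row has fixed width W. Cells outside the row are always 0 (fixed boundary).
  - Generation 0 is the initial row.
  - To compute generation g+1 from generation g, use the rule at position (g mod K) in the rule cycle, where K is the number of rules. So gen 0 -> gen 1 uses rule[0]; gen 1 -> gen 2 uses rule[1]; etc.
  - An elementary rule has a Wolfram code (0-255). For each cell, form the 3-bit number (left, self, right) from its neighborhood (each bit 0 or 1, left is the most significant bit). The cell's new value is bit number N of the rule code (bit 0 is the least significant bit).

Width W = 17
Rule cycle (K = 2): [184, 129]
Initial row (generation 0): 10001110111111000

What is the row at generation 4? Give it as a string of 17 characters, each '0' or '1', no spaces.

Gen 0: 10001110111111000
Gen 1 (rule 184): 01001101111110100
Gen 2 (rule 129): 00000000111100001
Gen 3 (rule 184): 00000000111010000
Gen 4 (rule 129): 11111110010000111

Answer: 11111110010000111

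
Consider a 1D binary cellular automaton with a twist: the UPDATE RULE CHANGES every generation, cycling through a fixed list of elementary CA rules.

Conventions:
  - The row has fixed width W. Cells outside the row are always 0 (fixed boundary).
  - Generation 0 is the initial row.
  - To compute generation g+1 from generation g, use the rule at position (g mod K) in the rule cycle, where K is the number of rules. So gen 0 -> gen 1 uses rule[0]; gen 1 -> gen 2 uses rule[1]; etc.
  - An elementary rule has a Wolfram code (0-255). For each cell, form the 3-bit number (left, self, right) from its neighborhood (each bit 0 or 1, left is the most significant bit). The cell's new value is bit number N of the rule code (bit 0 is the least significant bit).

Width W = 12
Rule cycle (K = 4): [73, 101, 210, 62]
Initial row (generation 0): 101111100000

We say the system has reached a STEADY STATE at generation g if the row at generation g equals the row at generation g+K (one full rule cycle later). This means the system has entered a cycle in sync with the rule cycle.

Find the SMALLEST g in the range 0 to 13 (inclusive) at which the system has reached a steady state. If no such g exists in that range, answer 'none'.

Gen 0: 101111100000
Gen 1 (rule 73): 001000101111
Gen 2 (rule 101): 101010110001
Gen 3 (rule 210): 000000011010
Gen 4 (rule 62): 000000110111
Gen 5 (rule 73): 111110110101
Gen 6 (rule 101): 000011011111
Gen 7 (rule 210): 000101001111
Gen 8 (rule 62): 001111111000
Gen 9 (rule 73): 101000001011
Gen 10 (rule 101): 111011101101
Gen 11 (rule 210): 011001100100
Gen 12 (rule 62): 110111011110
Gen 13 (rule 73): 110101010010
Gen 14 (rule 101): 011111110010
Gen 15 (rule 210): 101111111101
Gen 16 (rule 62): 111000000011
Gen 17 (rule 73): 101011111011

Answer: none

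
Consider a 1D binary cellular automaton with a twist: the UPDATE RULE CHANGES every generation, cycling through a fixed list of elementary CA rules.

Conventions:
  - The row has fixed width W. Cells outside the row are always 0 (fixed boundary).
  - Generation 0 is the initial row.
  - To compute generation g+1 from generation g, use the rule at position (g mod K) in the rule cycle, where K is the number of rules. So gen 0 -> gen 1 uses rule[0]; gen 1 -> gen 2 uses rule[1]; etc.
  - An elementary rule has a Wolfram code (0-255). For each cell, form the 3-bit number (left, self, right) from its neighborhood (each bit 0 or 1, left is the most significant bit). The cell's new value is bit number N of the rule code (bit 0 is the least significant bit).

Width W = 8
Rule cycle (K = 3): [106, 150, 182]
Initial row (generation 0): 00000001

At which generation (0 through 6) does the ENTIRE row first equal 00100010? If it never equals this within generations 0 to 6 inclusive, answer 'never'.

Answer: never

Derivation:
Gen 0: 00000001
Gen 1 (rule 106): 00000010
Gen 2 (rule 150): 00000111
Gen 3 (rule 182): 00001010
Gen 4 (rule 106): 00010100
Gen 5 (rule 150): 00110110
Gen 6 (rule 182): 01001001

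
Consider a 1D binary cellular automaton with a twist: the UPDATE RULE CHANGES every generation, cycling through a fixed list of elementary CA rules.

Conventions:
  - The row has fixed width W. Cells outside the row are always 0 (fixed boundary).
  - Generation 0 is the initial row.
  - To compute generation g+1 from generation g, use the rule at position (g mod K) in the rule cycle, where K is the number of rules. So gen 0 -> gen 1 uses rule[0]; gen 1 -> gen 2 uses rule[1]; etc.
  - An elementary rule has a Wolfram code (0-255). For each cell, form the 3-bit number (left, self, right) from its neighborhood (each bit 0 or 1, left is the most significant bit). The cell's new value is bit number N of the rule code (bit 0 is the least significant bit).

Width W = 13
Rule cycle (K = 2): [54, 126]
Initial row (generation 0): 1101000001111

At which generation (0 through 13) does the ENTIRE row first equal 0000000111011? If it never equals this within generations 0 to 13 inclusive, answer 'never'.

Gen 0: 1101000001111
Gen 1 (rule 54): 0011100010000
Gen 2 (rule 126): 0110110111000
Gen 3 (rule 54): 1001001000100
Gen 4 (rule 126): 1111111101110
Gen 5 (rule 54): 0000000010001
Gen 6 (rule 126): 0000000111011
Gen 7 (rule 54): 0000001000100
Gen 8 (rule 126): 0000011101110
Gen 9 (rule 54): 0000100010001
Gen 10 (rule 126): 0001110111011
Gen 11 (rule 54): 0010001000100
Gen 12 (rule 126): 0111011101110
Gen 13 (rule 54): 1000100010001

Answer: 6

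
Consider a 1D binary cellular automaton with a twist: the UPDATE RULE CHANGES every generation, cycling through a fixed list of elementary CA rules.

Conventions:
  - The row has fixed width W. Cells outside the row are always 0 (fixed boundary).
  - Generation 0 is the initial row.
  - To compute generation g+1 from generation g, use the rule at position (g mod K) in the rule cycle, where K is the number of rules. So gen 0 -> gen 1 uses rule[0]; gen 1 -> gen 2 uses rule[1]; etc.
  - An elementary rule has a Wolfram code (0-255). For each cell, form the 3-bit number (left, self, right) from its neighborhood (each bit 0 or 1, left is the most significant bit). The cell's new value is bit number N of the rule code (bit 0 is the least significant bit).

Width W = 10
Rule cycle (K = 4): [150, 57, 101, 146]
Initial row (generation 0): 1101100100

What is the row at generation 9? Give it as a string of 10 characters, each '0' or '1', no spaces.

Answer: 1100011011

Derivation:
Gen 0: 1101100100
Gen 1 (rule 150): 0000011110
Gen 2 (rule 57): 1111010001
Gen 3 (rule 101): 0001110101
Gen 4 (rule 146): 0010100000
Gen 5 (rule 150): 0110110000
Gen 6 (rule 57): 0101101111
Gen 7 (rule 101): 0110110001
Gen 8 (rule 146): 1000001010
Gen 9 (rule 150): 1100011011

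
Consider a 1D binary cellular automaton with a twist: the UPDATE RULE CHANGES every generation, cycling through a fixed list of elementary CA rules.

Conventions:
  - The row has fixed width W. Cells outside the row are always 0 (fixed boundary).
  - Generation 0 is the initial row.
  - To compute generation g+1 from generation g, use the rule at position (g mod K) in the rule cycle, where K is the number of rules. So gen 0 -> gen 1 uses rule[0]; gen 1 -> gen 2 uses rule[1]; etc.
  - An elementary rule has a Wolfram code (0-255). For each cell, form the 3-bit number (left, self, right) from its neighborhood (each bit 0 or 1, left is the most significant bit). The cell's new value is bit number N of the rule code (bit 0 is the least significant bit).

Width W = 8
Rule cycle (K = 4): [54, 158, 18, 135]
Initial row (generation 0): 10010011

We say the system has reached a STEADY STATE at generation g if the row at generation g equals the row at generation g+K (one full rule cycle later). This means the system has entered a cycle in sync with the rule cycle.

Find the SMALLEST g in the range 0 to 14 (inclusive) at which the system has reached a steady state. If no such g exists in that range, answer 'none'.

Gen 0: 10010011
Gen 1 (rule 54): 11111100
Gen 2 (rule 158): 11111010
Gen 3 (rule 18): 00000001
Gen 4 (rule 135): 11111111
Gen 5 (rule 54): 00000000
Gen 6 (rule 158): 00000000
Gen 7 (rule 18): 00000000
Gen 8 (rule 135): 11111111
Gen 9 (rule 54): 00000000
Gen 10 (rule 158): 00000000
Gen 11 (rule 18): 00000000
Gen 12 (rule 135): 11111111
Gen 13 (rule 54): 00000000
Gen 14 (rule 158): 00000000
Gen 15 (rule 18): 00000000
Gen 16 (rule 135): 11111111
Gen 17 (rule 54): 00000000
Gen 18 (rule 158): 00000000

Answer: 4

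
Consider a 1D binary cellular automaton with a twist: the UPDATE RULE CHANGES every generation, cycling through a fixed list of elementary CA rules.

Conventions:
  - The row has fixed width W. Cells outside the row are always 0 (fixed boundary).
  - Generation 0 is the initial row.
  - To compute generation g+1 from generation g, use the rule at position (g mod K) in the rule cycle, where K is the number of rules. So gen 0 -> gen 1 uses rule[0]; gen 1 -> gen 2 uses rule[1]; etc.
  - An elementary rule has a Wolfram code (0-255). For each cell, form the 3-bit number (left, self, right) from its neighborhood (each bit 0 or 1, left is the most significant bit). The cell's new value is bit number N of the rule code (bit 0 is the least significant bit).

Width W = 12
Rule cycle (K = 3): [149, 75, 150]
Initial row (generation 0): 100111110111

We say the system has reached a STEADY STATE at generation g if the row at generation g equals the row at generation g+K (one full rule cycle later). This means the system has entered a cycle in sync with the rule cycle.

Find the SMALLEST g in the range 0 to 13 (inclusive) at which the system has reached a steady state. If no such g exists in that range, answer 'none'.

Gen 0: 100111110111
Gen 1 (rule 149): 110011100010
Gen 2 (rule 75): 110110101100
Gen 3 (rule 150): 000000100010
Gen 4 (rule 149): 111110111011
Gen 5 (rule 75): 100010101011
Gen 6 (rule 150): 110110101000
Gen 7 (rule 149): 000000101111
Gen 8 (rule 75): 111111001001
Gen 9 (rule 150): 011110111111
Gen 10 (rule 149): 001100011110
Gen 11 (rule 75): 111101110010
Gen 12 (rule 150): 011000101111
Gen 13 (rule 149): 000110100110
Gen 14 (rule 75): 111110001110
Gen 15 (rule 150): 011101010101
Gen 16 (rule 149): 001001010101

Answer: none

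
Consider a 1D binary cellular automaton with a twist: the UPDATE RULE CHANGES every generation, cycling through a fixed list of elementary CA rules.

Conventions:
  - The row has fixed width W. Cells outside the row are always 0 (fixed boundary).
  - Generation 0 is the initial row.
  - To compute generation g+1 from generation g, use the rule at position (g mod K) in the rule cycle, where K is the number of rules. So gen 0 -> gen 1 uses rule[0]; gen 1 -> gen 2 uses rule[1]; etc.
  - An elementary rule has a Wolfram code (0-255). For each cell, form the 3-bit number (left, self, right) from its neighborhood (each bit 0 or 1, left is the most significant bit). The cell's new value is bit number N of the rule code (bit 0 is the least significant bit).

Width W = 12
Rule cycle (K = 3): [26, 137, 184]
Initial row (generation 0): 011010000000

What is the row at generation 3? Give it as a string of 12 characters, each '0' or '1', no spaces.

Gen 0: 011010000000
Gen 1 (rule 26): 110001000000
Gen 2 (rule 137): 100100011111
Gen 3 (rule 184): 010010011110

Answer: 010010011110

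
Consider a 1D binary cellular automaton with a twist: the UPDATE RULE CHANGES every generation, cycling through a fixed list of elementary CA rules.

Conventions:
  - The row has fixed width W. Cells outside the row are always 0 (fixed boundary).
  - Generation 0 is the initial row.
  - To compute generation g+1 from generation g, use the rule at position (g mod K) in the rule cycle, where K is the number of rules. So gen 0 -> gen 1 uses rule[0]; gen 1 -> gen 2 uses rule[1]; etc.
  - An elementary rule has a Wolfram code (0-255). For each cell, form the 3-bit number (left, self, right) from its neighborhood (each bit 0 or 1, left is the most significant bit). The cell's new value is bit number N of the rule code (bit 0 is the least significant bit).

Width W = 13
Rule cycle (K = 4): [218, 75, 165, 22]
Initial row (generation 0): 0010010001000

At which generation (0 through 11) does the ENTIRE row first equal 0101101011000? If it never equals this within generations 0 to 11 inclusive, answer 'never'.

Gen 0: 0010010001000
Gen 1 (rule 218): 0101101010100
Gen 2 (rule 75): 1001100000001
Gen 3 (rule 165): 1000001111101
Gen 4 (rule 22): 1100010000001
Gen 5 (rule 218): 1110101000010
Gen 6 (rule 75): 1010000011100
Gen 7 (rule 165): 1110111001001
Gen 8 (rule 22): 0000000111111
Gen 9 (rule 218): 0000001111111
Gen 10 (rule 75): 1111111000001
Gen 11 (rule 165): 0111110011101

Answer: never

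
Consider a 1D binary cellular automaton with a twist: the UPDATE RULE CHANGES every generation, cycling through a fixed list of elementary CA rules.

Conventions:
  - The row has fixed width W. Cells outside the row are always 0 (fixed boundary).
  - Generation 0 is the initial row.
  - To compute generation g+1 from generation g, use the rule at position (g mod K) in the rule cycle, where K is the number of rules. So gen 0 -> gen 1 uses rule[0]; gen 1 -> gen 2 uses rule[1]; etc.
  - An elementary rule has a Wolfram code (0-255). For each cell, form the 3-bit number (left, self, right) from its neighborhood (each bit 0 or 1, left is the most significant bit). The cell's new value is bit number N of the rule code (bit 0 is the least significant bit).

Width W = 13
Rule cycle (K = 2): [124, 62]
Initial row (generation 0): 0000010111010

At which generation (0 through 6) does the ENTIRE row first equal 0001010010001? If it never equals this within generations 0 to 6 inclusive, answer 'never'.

Gen 0: 0000010111010
Gen 1 (rule 124): 0000011101111
Gen 2 (rule 62): 0000110011000
Gen 3 (rule 124): 0000111011100
Gen 4 (rule 62): 0001100110010
Gen 5 (rule 124): 0001110111011
Gen 6 (rule 62): 0011001100110

Answer: never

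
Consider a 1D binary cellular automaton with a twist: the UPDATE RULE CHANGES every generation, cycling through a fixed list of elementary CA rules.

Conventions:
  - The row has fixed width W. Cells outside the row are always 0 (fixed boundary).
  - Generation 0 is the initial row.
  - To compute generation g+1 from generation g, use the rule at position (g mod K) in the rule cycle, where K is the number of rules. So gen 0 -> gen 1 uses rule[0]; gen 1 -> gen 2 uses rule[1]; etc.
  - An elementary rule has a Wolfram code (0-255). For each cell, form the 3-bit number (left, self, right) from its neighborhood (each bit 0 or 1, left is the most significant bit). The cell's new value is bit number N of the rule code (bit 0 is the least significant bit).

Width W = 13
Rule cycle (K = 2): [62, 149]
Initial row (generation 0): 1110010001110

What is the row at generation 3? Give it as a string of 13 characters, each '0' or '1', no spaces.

Gen 0: 1110010001110
Gen 1 (rule 62): 1001111011001
Gen 2 (rule 149): 1100110000101
Gen 3 (rule 62): 1011101001111

Answer: 1011101001111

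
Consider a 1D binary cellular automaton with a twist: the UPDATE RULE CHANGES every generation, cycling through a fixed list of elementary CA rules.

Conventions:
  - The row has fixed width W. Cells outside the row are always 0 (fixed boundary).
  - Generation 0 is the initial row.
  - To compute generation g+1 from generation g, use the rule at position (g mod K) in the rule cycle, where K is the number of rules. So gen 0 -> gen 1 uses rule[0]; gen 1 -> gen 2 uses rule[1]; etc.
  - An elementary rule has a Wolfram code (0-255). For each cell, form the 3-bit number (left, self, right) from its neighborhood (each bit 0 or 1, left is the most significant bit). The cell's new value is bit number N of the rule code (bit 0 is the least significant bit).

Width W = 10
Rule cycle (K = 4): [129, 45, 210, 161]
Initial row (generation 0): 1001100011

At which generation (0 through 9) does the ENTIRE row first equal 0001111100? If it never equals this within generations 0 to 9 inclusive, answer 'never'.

Answer: 7

Derivation:
Gen 0: 1001100011
Gen 1 (rule 129): 0000001000
Gen 2 (rule 45): 1111101011
Gen 3 (rule 210): 0111100001
Gen 4 (rule 161): 0011001100
Gen 5 (rule 129): 1000000001
Gen 6 (rule 45): 1011111101
Gen 7 (rule 210): 0001111100
Gen 8 (rule 161): 1100111001
Gen 9 (rule 129): 0000010000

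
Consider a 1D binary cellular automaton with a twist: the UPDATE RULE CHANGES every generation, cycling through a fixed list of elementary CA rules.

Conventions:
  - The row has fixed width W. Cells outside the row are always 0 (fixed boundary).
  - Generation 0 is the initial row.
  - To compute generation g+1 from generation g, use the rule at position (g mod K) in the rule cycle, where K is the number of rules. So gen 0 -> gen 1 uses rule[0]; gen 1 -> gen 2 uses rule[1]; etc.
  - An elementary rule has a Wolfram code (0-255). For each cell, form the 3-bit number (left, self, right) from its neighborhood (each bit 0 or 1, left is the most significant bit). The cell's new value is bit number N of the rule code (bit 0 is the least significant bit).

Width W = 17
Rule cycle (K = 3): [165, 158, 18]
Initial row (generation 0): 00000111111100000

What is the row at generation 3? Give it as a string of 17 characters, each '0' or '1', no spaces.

Gen 0: 00000111111100000
Gen 1 (rule 165): 11110011111001111
Gen 2 (rule 158): 11101111110111110
Gen 3 (rule 18): 00000000000000001

Answer: 00000000000000001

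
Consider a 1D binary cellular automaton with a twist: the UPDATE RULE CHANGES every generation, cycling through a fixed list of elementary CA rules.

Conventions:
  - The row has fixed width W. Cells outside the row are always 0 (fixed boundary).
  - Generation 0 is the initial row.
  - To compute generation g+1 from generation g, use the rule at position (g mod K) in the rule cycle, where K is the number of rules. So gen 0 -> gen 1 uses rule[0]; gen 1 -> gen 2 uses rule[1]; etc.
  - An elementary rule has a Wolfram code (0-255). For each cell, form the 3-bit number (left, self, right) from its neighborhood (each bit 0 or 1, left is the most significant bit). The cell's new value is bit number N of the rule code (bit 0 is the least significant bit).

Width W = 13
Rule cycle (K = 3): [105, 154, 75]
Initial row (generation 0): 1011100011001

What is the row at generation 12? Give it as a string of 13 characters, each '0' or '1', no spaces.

Gen 0: 1011100011001
Gen 1 (rule 105): 0110101011000
Gen 2 (rule 154): 1100000010100
Gen 3 (rule 75): 1101111100001
Gen 4 (rule 105): 1111000101100
Gen 5 (rule 154): 1110101001010
Gen 6 (rule 75): 1010000010000
Gen 7 (rule 105): 0100111000111
Gen 8 (rule 154): 1011110101110
Gen 9 (rule 75): 0010010001010
Gen 10 (rule 105): 1000000100100
Gen 11 (rule 154): 0100001011010
Gen 12 (rule 75): 1001110011000

Answer: 1001110011000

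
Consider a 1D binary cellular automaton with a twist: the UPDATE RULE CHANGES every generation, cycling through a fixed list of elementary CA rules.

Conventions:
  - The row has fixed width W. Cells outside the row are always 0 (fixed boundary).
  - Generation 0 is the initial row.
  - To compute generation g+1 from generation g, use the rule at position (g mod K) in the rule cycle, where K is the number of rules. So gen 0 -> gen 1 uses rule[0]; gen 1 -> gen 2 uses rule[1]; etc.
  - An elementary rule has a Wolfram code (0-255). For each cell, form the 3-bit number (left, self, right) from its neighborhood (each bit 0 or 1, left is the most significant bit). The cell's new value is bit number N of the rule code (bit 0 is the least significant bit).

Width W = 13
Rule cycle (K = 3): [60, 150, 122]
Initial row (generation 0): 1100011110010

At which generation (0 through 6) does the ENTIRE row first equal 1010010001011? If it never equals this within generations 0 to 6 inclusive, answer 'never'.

Gen 0: 1100011110010
Gen 1 (rule 60): 1010010001011
Gen 2 (rule 150): 1011111011000
Gen 3 (rule 122): 0110001111100
Gen 4 (rule 60): 0101001000010
Gen 5 (rule 150): 1101111100111
Gen 6 (rule 122): 1111000111101

Answer: 1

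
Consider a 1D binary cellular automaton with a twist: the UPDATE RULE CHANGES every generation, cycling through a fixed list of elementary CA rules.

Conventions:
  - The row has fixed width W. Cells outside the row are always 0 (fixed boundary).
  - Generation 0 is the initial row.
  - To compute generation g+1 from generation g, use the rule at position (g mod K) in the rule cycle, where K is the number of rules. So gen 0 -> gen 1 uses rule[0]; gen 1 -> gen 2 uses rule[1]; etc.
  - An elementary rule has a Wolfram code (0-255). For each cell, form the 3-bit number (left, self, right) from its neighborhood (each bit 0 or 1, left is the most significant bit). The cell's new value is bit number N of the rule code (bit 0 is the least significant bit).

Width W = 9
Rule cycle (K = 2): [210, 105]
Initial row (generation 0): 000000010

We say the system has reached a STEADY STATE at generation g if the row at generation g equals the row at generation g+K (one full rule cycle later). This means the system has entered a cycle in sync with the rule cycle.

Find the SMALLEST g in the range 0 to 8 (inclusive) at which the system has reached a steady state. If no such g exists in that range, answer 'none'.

Answer: 5

Derivation:
Gen 0: 000000010
Gen 1 (rule 210): 000000101
Gen 2 (rule 105): 111110010
Gen 3 (rule 210): 011111101
Gen 4 (rule 105): 010000110
Gen 5 (rule 210): 101001011
Gen 6 (rule 105): 010000111
Gen 7 (rule 210): 101001011
Gen 8 (rule 105): 010000111
Gen 9 (rule 210): 101001011
Gen 10 (rule 105): 010000111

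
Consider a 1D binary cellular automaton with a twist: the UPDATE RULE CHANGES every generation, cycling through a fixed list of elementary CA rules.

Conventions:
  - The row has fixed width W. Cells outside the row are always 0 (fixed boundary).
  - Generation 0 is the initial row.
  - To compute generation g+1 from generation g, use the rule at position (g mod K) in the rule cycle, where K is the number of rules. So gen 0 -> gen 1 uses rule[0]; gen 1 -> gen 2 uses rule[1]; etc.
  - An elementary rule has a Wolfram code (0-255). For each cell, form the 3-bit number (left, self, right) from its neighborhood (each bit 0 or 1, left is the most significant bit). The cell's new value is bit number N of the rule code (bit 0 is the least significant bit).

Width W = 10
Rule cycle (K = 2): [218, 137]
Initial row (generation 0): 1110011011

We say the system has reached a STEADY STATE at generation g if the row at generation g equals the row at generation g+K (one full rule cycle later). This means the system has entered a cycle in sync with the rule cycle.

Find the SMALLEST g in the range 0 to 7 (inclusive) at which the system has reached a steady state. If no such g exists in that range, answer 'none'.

Gen 0: 1110011011
Gen 1 (rule 218): 1111111011
Gen 2 (rule 137): 1111110010
Gen 3 (rule 218): 1111111101
Gen 4 (rule 137): 1111111000
Gen 5 (rule 218): 1111111100
Gen 6 (rule 137): 1111111001
Gen 7 (rule 218): 1111111110
Gen 8 (rule 137): 1111111100
Gen 9 (rule 218): 1111111110

Answer: 7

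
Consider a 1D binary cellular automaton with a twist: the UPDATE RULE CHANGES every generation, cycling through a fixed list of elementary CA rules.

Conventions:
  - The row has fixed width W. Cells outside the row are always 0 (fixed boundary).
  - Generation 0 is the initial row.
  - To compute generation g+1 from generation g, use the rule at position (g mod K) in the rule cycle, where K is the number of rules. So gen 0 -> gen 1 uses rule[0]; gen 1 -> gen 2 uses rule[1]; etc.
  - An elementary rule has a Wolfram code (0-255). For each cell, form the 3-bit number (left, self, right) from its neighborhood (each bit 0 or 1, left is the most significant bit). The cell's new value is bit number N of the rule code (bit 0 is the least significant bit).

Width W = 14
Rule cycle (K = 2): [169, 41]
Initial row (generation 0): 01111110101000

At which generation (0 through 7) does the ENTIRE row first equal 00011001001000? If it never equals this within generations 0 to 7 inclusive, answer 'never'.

Gen 0: 01111110101000
Gen 1 (rule 169): 01111101010011
Gen 2 (rule 41): 01000010100010
Gen 3 (rule 169): 00011001001000
Gen 4 (rule 41): 11010000000011
Gen 5 (rule 169): 10100111111010
Gen 6 (rule 41): 01000100000100
Gen 7 (rule 169): 00010001110001

Answer: 3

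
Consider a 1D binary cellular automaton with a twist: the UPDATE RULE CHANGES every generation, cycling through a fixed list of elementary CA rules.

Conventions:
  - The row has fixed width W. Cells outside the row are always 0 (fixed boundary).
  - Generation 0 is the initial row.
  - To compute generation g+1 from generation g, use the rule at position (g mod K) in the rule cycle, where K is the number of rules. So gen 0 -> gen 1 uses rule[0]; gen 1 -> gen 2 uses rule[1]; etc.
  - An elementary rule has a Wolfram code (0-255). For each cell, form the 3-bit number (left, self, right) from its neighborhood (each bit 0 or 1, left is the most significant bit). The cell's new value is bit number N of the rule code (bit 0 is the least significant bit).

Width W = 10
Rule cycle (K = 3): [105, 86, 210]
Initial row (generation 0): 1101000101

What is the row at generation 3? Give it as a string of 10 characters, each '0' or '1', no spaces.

Gen 0: 1101000101
Gen 1 (rule 105): 1110010010
Gen 2 (rule 86): 0011111111
Gen 3 (rule 210): 0101111111

Answer: 0101111111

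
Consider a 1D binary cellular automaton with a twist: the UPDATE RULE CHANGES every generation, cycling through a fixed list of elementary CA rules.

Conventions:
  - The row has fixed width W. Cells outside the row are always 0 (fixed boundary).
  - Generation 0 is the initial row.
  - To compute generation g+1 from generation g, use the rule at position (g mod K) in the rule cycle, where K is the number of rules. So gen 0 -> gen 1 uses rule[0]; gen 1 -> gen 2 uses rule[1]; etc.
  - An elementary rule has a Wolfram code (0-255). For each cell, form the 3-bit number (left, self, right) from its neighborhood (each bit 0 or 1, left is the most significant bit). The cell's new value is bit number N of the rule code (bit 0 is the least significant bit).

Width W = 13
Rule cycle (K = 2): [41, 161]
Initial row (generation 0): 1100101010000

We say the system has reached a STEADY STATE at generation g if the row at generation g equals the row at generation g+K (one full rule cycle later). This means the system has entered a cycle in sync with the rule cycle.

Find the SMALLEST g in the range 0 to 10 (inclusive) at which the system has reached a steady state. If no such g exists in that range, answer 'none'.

Answer: 7

Derivation:
Gen 0: 1100101010000
Gen 1 (rule 41): 1000010100111
Gen 2 (rule 161): 0011001000010
Gen 3 (rule 41): 1010000011000
Gen 4 (rule 161): 0100111000011
Gen 5 (rule 41): 0000100011010
Gen 6 (rule 161): 1110001000100
Gen 7 (rule 41): 1000100010001
Gen 8 (rule 161): 0010001000100
Gen 9 (rule 41): 1000100010001
Gen 10 (rule 161): 0010001000100
Gen 11 (rule 41): 1000100010001
Gen 12 (rule 161): 0010001000100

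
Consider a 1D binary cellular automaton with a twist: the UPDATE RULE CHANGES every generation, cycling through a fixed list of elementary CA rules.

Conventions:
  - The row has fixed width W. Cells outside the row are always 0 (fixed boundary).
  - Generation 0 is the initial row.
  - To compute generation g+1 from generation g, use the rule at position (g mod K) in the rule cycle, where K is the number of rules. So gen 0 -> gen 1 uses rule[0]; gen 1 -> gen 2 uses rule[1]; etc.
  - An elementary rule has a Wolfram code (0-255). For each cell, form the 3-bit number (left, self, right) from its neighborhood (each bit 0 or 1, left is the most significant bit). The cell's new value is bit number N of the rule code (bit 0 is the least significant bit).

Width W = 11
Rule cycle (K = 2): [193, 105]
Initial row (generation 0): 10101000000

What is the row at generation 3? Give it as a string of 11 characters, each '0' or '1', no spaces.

Answer: 01111000100

Derivation:
Gen 0: 10101000000
Gen 1 (rule 193): 00000011111
Gen 2 (rule 105): 11111010001
Gen 3 (rule 193): 01111000100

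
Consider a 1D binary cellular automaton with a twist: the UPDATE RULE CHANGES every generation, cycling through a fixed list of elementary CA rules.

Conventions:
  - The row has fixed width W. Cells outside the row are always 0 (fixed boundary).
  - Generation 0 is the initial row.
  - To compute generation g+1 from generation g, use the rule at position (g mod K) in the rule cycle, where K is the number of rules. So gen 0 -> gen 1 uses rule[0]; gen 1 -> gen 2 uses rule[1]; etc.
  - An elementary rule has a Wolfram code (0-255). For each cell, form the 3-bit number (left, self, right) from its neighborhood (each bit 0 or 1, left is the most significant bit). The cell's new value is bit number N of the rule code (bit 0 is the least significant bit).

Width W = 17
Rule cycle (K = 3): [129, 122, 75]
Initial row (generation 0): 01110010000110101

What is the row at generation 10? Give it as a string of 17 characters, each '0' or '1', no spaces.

Answer: 00011110000000000

Derivation:
Gen 0: 01110010000110101
Gen 1 (rule 129): 00100000110000000
Gen 2 (rule 122): 01010001111000000
Gen 3 (rule 75): 10000111001011111
Gen 4 (rule 129): 00110010000001110
Gen 5 (rule 122): 01111101000011011
Gen 6 (rule 75): 11000100011111011
Gen 7 (rule 129): 00010001001110000
Gen 8 (rule 122): 00101010111011000
Gen 9 (rule 75): 11000000101011011
Gen 10 (rule 129): 00011110000000000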